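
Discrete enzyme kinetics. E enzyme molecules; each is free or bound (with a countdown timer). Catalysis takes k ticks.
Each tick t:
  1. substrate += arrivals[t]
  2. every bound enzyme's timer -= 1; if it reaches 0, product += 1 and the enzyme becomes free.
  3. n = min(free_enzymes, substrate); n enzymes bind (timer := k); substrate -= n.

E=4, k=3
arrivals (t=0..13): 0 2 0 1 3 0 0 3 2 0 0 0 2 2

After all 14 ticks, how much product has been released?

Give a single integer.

t=0: arr=0 -> substrate=0 bound=0 product=0
t=1: arr=2 -> substrate=0 bound=2 product=0
t=2: arr=0 -> substrate=0 bound=2 product=0
t=3: arr=1 -> substrate=0 bound=3 product=0
t=4: arr=3 -> substrate=0 bound=4 product=2
t=5: arr=0 -> substrate=0 bound=4 product=2
t=6: arr=0 -> substrate=0 bound=3 product=3
t=7: arr=3 -> substrate=0 bound=3 product=6
t=8: arr=2 -> substrate=1 bound=4 product=6
t=9: arr=0 -> substrate=1 bound=4 product=6
t=10: arr=0 -> substrate=0 bound=2 product=9
t=11: arr=0 -> substrate=0 bound=1 product=10
t=12: arr=2 -> substrate=0 bound=3 product=10
t=13: arr=2 -> substrate=0 bound=4 product=11

Answer: 11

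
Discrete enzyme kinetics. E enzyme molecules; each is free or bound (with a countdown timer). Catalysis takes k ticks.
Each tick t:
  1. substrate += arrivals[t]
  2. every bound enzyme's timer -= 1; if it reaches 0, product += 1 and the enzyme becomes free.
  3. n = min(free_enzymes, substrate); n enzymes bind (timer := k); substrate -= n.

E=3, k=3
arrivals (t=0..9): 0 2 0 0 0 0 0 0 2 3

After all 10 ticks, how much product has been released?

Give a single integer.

t=0: arr=0 -> substrate=0 bound=0 product=0
t=1: arr=2 -> substrate=0 bound=2 product=0
t=2: arr=0 -> substrate=0 bound=2 product=0
t=3: arr=0 -> substrate=0 bound=2 product=0
t=4: arr=0 -> substrate=0 bound=0 product=2
t=5: arr=0 -> substrate=0 bound=0 product=2
t=6: arr=0 -> substrate=0 bound=0 product=2
t=7: arr=0 -> substrate=0 bound=0 product=2
t=8: arr=2 -> substrate=0 bound=2 product=2
t=9: arr=3 -> substrate=2 bound=3 product=2

Answer: 2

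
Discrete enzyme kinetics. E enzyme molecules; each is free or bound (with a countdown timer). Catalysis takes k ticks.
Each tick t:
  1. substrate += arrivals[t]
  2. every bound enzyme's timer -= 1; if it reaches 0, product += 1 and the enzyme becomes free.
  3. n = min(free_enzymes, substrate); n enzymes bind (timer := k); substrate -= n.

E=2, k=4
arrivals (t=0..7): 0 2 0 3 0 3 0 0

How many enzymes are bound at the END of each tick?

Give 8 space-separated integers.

Answer: 0 2 2 2 2 2 2 2

Derivation:
t=0: arr=0 -> substrate=0 bound=0 product=0
t=1: arr=2 -> substrate=0 bound=2 product=0
t=2: arr=0 -> substrate=0 bound=2 product=0
t=3: arr=3 -> substrate=3 bound=2 product=0
t=4: arr=0 -> substrate=3 bound=2 product=0
t=5: arr=3 -> substrate=4 bound=2 product=2
t=6: arr=0 -> substrate=4 bound=2 product=2
t=7: arr=0 -> substrate=4 bound=2 product=2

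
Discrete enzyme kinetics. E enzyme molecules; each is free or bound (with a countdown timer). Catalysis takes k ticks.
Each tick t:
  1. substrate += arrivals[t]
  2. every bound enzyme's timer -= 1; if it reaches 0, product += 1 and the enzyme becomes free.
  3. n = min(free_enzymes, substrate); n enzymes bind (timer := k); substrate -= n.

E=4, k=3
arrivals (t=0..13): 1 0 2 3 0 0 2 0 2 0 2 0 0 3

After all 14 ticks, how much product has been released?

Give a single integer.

Answer: 12

Derivation:
t=0: arr=1 -> substrate=0 bound=1 product=0
t=1: arr=0 -> substrate=0 bound=1 product=0
t=2: arr=2 -> substrate=0 bound=3 product=0
t=3: arr=3 -> substrate=1 bound=4 product=1
t=4: arr=0 -> substrate=1 bound=4 product=1
t=5: arr=0 -> substrate=0 bound=3 product=3
t=6: arr=2 -> substrate=0 bound=3 product=5
t=7: arr=0 -> substrate=0 bound=3 product=5
t=8: arr=2 -> substrate=0 bound=4 product=6
t=9: arr=0 -> substrate=0 bound=2 product=8
t=10: arr=2 -> substrate=0 bound=4 product=8
t=11: arr=0 -> substrate=0 bound=2 product=10
t=12: arr=0 -> substrate=0 bound=2 product=10
t=13: arr=3 -> substrate=0 bound=3 product=12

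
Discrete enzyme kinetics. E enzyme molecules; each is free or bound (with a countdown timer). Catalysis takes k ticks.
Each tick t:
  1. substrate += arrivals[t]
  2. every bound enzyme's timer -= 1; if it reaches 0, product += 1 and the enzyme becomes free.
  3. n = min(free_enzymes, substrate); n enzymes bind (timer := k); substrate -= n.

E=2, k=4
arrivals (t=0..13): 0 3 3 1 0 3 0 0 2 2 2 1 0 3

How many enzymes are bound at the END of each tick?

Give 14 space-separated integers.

t=0: arr=0 -> substrate=0 bound=0 product=0
t=1: arr=3 -> substrate=1 bound=2 product=0
t=2: arr=3 -> substrate=4 bound=2 product=0
t=3: arr=1 -> substrate=5 bound=2 product=0
t=4: arr=0 -> substrate=5 bound=2 product=0
t=5: arr=3 -> substrate=6 bound=2 product=2
t=6: arr=0 -> substrate=6 bound=2 product=2
t=7: arr=0 -> substrate=6 bound=2 product=2
t=8: arr=2 -> substrate=8 bound=2 product=2
t=9: arr=2 -> substrate=8 bound=2 product=4
t=10: arr=2 -> substrate=10 bound=2 product=4
t=11: arr=1 -> substrate=11 bound=2 product=4
t=12: arr=0 -> substrate=11 bound=2 product=4
t=13: arr=3 -> substrate=12 bound=2 product=6

Answer: 0 2 2 2 2 2 2 2 2 2 2 2 2 2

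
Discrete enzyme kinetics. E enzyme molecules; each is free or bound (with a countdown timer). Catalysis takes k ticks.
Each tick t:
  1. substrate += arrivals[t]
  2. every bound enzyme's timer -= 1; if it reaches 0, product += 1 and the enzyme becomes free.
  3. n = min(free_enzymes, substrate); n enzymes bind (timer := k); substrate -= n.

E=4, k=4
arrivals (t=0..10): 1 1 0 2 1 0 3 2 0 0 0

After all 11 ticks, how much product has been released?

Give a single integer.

Answer: 6

Derivation:
t=0: arr=1 -> substrate=0 bound=1 product=0
t=1: arr=1 -> substrate=0 bound=2 product=0
t=2: arr=0 -> substrate=0 bound=2 product=0
t=3: arr=2 -> substrate=0 bound=4 product=0
t=4: arr=1 -> substrate=0 bound=4 product=1
t=5: arr=0 -> substrate=0 bound=3 product=2
t=6: arr=3 -> substrate=2 bound=4 product=2
t=7: arr=2 -> substrate=2 bound=4 product=4
t=8: arr=0 -> substrate=1 bound=4 product=5
t=9: arr=0 -> substrate=1 bound=4 product=5
t=10: arr=0 -> substrate=0 bound=4 product=6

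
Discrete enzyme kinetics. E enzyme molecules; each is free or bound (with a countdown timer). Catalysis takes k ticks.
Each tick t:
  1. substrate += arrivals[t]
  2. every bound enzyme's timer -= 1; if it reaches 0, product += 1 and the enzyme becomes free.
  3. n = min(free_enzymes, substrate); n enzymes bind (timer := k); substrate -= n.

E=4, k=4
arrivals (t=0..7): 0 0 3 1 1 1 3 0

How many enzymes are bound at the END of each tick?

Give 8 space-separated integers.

t=0: arr=0 -> substrate=0 bound=0 product=0
t=1: arr=0 -> substrate=0 bound=0 product=0
t=2: arr=3 -> substrate=0 bound=3 product=0
t=3: arr=1 -> substrate=0 bound=4 product=0
t=4: arr=1 -> substrate=1 bound=4 product=0
t=5: arr=1 -> substrate=2 bound=4 product=0
t=6: arr=3 -> substrate=2 bound=4 product=3
t=7: arr=0 -> substrate=1 bound=4 product=4

Answer: 0 0 3 4 4 4 4 4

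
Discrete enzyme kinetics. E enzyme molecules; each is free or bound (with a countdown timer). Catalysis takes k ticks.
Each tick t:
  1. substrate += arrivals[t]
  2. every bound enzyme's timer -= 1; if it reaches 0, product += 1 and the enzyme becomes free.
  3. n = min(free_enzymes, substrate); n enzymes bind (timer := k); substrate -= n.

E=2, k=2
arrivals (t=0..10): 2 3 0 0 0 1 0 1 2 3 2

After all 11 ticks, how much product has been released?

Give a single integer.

t=0: arr=2 -> substrate=0 bound=2 product=0
t=1: arr=3 -> substrate=3 bound=2 product=0
t=2: arr=0 -> substrate=1 bound=2 product=2
t=3: arr=0 -> substrate=1 bound=2 product=2
t=4: arr=0 -> substrate=0 bound=1 product=4
t=5: arr=1 -> substrate=0 bound=2 product=4
t=6: arr=0 -> substrate=0 bound=1 product=5
t=7: arr=1 -> substrate=0 bound=1 product=6
t=8: arr=2 -> substrate=1 bound=2 product=6
t=9: arr=3 -> substrate=3 bound=2 product=7
t=10: arr=2 -> substrate=4 bound=2 product=8

Answer: 8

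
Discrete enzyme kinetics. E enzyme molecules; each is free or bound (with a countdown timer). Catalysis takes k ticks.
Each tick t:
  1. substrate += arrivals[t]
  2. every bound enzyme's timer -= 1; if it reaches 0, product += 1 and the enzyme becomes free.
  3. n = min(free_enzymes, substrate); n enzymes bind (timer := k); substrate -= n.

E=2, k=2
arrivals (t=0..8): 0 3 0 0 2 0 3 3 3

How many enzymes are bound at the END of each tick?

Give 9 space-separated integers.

t=0: arr=0 -> substrate=0 bound=0 product=0
t=1: arr=3 -> substrate=1 bound=2 product=0
t=2: arr=0 -> substrate=1 bound=2 product=0
t=3: arr=0 -> substrate=0 bound=1 product=2
t=4: arr=2 -> substrate=1 bound=2 product=2
t=5: arr=0 -> substrate=0 bound=2 product=3
t=6: arr=3 -> substrate=2 bound=2 product=4
t=7: arr=3 -> substrate=4 bound=2 product=5
t=8: arr=3 -> substrate=6 bound=2 product=6

Answer: 0 2 2 1 2 2 2 2 2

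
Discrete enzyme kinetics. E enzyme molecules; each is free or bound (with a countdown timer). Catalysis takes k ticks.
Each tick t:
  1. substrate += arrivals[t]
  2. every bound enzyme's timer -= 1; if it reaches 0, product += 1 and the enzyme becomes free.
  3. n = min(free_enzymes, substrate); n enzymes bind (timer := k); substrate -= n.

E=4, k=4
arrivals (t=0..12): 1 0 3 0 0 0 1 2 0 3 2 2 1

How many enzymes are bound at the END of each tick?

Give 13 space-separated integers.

Answer: 1 1 4 4 3 3 1 3 3 4 4 4 4

Derivation:
t=0: arr=1 -> substrate=0 bound=1 product=0
t=1: arr=0 -> substrate=0 bound=1 product=0
t=2: arr=3 -> substrate=0 bound=4 product=0
t=3: arr=0 -> substrate=0 bound=4 product=0
t=4: arr=0 -> substrate=0 bound=3 product=1
t=5: arr=0 -> substrate=0 bound=3 product=1
t=6: arr=1 -> substrate=0 bound=1 product=4
t=7: arr=2 -> substrate=0 bound=3 product=4
t=8: arr=0 -> substrate=0 bound=3 product=4
t=9: arr=3 -> substrate=2 bound=4 product=4
t=10: arr=2 -> substrate=3 bound=4 product=5
t=11: arr=2 -> substrate=3 bound=4 product=7
t=12: arr=1 -> substrate=4 bound=4 product=7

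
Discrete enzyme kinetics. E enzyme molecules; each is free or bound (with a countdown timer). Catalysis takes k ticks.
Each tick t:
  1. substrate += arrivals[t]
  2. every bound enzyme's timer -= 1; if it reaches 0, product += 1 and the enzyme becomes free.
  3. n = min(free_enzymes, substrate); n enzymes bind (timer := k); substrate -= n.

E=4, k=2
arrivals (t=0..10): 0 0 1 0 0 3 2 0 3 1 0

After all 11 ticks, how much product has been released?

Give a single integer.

t=0: arr=0 -> substrate=0 bound=0 product=0
t=1: arr=0 -> substrate=0 bound=0 product=0
t=2: arr=1 -> substrate=0 bound=1 product=0
t=3: arr=0 -> substrate=0 bound=1 product=0
t=4: arr=0 -> substrate=0 bound=0 product=1
t=5: arr=3 -> substrate=0 bound=3 product=1
t=6: arr=2 -> substrate=1 bound=4 product=1
t=7: arr=0 -> substrate=0 bound=2 product=4
t=8: arr=3 -> substrate=0 bound=4 product=5
t=9: arr=1 -> substrate=0 bound=4 product=6
t=10: arr=0 -> substrate=0 bound=1 product=9

Answer: 9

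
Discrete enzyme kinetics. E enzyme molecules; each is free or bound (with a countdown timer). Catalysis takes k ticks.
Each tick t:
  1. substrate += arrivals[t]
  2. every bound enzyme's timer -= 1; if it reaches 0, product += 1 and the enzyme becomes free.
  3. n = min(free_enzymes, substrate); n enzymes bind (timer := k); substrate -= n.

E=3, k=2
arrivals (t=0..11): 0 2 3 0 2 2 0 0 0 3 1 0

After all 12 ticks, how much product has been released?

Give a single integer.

Answer: 12

Derivation:
t=0: arr=0 -> substrate=0 bound=0 product=0
t=1: arr=2 -> substrate=0 bound=2 product=0
t=2: arr=3 -> substrate=2 bound=3 product=0
t=3: arr=0 -> substrate=0 bound=3 product=2
t=4: arr=2 -> substrate=1 bound=3 product=3
t=5: arr=2 -> substrate=1 bound=3 product=5
t=6: arr=0 -> substrate=0 bound=3 product=6
t=7: arr=0 -> substrate=0 bound=1 product=8
t=8: arr=0 -> substrate=0 bound=0 product=9
t=9: arr=3 -> substrate=0 bound=3 product=9
t=10: arr=1 -> substrate=1 bound=3 product=9
t=11: arr=0 -> substrate=0 bound=1 product=12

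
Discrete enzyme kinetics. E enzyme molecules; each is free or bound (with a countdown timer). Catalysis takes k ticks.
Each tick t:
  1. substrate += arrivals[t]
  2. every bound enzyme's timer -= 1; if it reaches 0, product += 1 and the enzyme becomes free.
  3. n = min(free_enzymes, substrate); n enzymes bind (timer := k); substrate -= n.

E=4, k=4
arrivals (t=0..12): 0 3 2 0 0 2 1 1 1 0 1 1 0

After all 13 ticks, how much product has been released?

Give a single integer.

Answer: 8

Derivation:
t=0: arr=0 -> substrate=0 bound=0 product=0
t=1: arr=3 -> substrate=0 bound=3 product=0
t=2: arr=2 -> substrate=1 bound=4 product=0
t=3: arr=0 -> substrate=1 bound=4 product=0
t=4: arr=0 -> substrate=1 bound=4 product=0
t=5: arr=2 -> substrate=0 bound=4 product=3
t=6: arr=1 -> substrate=0 bound=4 product=4
t=7: arr=1 -> substrate=1 bound=4 product=4
t=8: arr=1 -> substrate=2 bound=4 product=4
t=9: arr=0 -> substrate=0 bound=3 product=7
t=10: arr=1 -> substrate=0 bound=3 product=8
t=11: arr=1 -> substrate=0 bound=4 product=8
t=12: arr=0 -> substrate=0 bound=4 product=8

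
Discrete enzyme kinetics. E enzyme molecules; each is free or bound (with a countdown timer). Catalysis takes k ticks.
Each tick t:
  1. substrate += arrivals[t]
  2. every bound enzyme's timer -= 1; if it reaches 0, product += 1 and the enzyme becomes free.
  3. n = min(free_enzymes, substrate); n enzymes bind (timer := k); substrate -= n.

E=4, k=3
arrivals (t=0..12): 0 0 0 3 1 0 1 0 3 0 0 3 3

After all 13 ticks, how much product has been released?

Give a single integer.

t=0: arr=0 -> substrate=0 bound=0 product=0
t=1: arr=0 -> substrate=0 bound=0 product=0
t=2: arr=0 -> substrate=0 bound=0 product=0
t=3: arr=3 -> substrate=0 bound=3 product=0
t=4: arr=1 -> substrate=0 bound=4 product=0
t=5: arr=0 -> substrate=0 bound=4 product=0
t=6: arr=1 -> substrate=0 bound=2 product=3
t=7: arr=0 -> substrate=0 bound=1 product=4
t=8: arr=3 -> substrate=0 bound=4 product=4
t=9: arr=0 -> substrate=0 bound=3 product=5
t=10: arr=0 -> substrate=0 bound=3 product=5
t=11: arr=3 -> substrate=0 bound=3 product=8
t=12: arr=3 -> substrate=2 bound=4 product=8

Answer: 8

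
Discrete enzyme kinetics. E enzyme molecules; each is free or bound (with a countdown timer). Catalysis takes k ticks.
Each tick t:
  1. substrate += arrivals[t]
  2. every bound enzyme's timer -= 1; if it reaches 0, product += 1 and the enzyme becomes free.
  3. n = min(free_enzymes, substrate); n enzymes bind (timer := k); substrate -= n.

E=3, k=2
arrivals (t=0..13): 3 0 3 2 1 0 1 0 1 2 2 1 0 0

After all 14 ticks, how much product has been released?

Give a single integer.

Answer: 16

Derivation:
t=0: arr=3 -> substrate=0 bound=3 product=0
t=1: arr=0 -> substrate=0 bound=3 product=0
t=2: arr=3 -> substrate=0 bound=3 product=3
t=3: arr=2 -> substrate=2 bound=3 product=3
t=4: arr=1 -> substrate=0 bound=3 product=6
t=5: arr=0 -> substrate=0 bound=3 product=6
t=6: arr=1 -> substrate=0 bound=1 product=9
t=7: arr=0 -> substrate=0 bound=1 product=9
t=8: arr=1 -> substrate=0 bound=1 product=10
t=9: arr=2 -> substrate=0 bound=3 product=10
t=10: arr=2 -> substrate=1 bound=3 product=11
t=11: arr=1 -> substrate=0 bound=3 product=13
t=12: arr=0 -> substrate=0 bound=2 product=14
t=13: arr=0 -> substrate=0 bound=0 product=16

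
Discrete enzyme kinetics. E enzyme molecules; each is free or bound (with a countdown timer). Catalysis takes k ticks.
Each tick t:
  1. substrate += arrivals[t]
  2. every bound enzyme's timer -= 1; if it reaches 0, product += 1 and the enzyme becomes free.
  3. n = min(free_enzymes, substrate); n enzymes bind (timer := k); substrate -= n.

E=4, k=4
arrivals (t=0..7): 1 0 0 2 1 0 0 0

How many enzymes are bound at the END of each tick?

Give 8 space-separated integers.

Answer: 1 1 1 3 3 3 3 1

Derivation:
t=0: arr=1 -> substrate=0 bound=1 product=0
t=1: arr=0 -> substrate=0 bound=1 product=0
t=2: arr=0 -> substrate=0 bound=1 product=0
t=3: arr=2 -> substrate=0 bound=3 product=0
t=4: arr=1 -> substrate=0 bound=3 product=1
t=5: arr=0 -> substrate=0 bound=3 product=1
t=6: arr=0 -> substrate=0 bound=3 product=1
t=7: arr=0 -> substrate=0 bound=1 product=3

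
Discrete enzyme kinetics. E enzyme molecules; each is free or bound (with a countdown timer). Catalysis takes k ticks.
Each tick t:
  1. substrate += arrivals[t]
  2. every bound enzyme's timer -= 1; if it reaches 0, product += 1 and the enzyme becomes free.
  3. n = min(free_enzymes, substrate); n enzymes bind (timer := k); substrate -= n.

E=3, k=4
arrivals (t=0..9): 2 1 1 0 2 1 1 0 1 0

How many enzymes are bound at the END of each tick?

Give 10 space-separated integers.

t=0: arr=2 -> substrate=0 bound=2 product=0
t=1: arr=1 -> substrate=0 bound=3 product=0
t=2: arr=1 -> substrate=1 bound=3 product=0
t=3: arr=0 -> substrate=1 bound=3 product=0
t=4: arr=2 -> substrate=1 bound=3 product=2
t=5: arr=1 -> substrate=1 bound=3 product=3
t=6: arr=1 -> substrate=2 bound=3 product=3
t=7: arr=0 -> substrate=2 bound=3 product=3
t=8: arr=1 -> substrate=1 bound=3 product=5
t=9: arr=0 -> substrate=0 bound=3 product=6

Answer: 2 3 3 3 3 3 3 3 3 3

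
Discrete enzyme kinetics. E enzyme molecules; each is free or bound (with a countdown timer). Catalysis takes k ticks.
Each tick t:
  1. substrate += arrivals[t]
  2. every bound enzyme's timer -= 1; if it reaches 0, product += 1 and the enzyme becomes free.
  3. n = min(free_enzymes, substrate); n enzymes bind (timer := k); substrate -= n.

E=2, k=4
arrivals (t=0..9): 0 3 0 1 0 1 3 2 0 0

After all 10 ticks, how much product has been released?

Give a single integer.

t=0: arr=0 -> substrate=0 bound=0 product=0
t=1: arr=3 -> substrate=1 bound=2 product=0
t=2: arr=0 -> substrate=1 bound=2 product=0
t=3: arr=1 -> substrate=2 bound=2 product=0
t=4: arr=0 -> substrate=2 bound=2 product=0
t=5: arr=1 -> substrate=1 bound=2 product=2
t=6: arr=3 -> substrate=4 bound=2 product=2
t=7: arr=2 -> substrate=6 bound=2 product=2
t=8: arr=0 -> substrate=6 bound=2 product=2
t=9: arr=0 -> substrate=4 bound=2 product=4

Answer: 4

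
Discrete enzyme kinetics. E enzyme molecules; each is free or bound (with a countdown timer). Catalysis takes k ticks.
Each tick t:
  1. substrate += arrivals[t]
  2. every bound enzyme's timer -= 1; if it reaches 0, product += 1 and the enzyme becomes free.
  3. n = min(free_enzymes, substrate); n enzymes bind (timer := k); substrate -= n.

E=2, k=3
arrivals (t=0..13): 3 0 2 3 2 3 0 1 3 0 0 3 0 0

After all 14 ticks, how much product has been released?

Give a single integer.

t=0: arr=3 -> substrate=1 bound=2 product=0
t=1: arr=0 -> substrate=1 bound=2 product=0
t=2: arr=2 -> substrate=3 bound=2 product=0
t=3: arr=3 -> substrate=4 bound=2 product=2
t=4: arr=2 -> substrate=6 bound=2 product=2
t=5: arr=3 -> substrate=9 bound=2 product=2
t=6: arr=0 -> substrate=7 bound=2 product=4
t=7: arr=1 -> substrate=8 bound=2 product=4
t=8: arr=3 -> substrate=11 bound=2 product=4
t=9: arr=0 -> substrate=9 bound=2 product=6
t=10: arr=0 -> substrate=9 bound=2 product=6
t=11: arr=3 -> substrate=12 bound=2 product=6
t=12: arr=0 -> substrate=10 bound=2 product=8
t=13: arr=0 -> substrate=10 bound=2 product=8

Answer: 8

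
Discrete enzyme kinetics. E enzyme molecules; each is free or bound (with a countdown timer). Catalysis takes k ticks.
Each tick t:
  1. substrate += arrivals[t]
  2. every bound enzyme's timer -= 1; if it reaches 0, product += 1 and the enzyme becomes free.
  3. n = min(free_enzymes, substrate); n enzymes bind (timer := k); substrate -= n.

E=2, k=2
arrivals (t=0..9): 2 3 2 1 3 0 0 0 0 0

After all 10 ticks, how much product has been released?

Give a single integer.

t=0: arr=2 -> substrate=0 bound=2 product=0
t=1: arr=3 -> substrate=3 bound=2 product=0
t=2: arr=2 -> substrate=3 bound=2 product=2
t=3: arr=1 -> substrate=4 bound=2 product=2
t=4: arr=3 -> substrate=5 bound=2 product=4
t=5: arr=0 -> substrate=5 bound=2 product=4
t=6: arr=0 -> substrate=3 bound=2 product=6
t=7: arr=0 -> substrate=3 bound=2 product=6
t=8: arr=0 -> substrate=1 bound=2 product=8
t=9: arr=0 -> substrate=1 bound=2 product=8

Answer: 8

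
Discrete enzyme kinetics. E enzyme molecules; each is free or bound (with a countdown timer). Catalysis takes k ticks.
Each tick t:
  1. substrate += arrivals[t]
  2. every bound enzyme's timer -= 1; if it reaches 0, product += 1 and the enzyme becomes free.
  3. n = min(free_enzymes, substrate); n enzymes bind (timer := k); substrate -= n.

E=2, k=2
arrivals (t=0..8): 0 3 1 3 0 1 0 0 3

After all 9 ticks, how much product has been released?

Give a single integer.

Answer: 6

Derivation:
t=0: arr=0 -> substrate=0 bound=0 product=0
t=1: arr=3 -> substrate=1 bound=2 product=0
t=2: arr=1 -> substrate=2 bound=2 product=0
t=3: arr=3 -> substrate=3 bound=2 product=2
t=4: arr=0 -> substrate=3 bound=2 product=2
t=5: arr=1 -> substrate=2 bound=2 product=4
t=6: arr=0 -> substrate=2 bound=2 product=4
t=7: arr=0 -> substrate=0 bound=2 product=6
t=8: arr=3 -> substrate=3 bound=2 product=6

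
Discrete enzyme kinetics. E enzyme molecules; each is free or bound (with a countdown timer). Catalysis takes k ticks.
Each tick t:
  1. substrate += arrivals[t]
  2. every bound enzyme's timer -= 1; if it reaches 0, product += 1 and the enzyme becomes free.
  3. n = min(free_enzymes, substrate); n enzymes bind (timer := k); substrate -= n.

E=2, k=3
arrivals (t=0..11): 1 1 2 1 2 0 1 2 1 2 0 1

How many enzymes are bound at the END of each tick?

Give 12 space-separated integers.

Answer: 1 2 2 2 2 2 2 2 2 2 2 2

Derivation:
t=0: arr=1 -> substrate=0 bound=1 product=0
t=1: arr=1 -> substrate=0 bound=2 product=0
t=2: arr=2 -> substrate=2 bound=2 product=0
t=3: arr=1 -> substrate=2 bound=2 product=1
t=4: arr=2 -> substrate=3 bound=2 product=2
t=5: arr=0 -> substrate=3 bound=2 product=2
t=6: arr=1 -> substrate=3 bound=2 product=3
t=7: arr=2 -> substrate=4 bound=2 product=4
t=8: arr=1 -> substrate=5 bound=2 product=4
t=9: arr=2 -> substrate=6 bound=2 product=5
t=10: arr=0 -> substrate=5 bound=2 product=6
t=11: arr=1 -> substrate=6 bound=2 product=6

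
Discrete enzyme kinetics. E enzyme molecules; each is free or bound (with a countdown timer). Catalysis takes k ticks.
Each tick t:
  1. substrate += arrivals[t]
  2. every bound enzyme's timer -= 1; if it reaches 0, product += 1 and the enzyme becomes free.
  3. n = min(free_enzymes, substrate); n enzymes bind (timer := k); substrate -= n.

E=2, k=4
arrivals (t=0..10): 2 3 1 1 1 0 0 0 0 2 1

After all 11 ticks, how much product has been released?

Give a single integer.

Answer: 4

Derivation:
t=0: arr=2 -> substrate=0 bound=2 product=0
t=1: arr=3 -> substrate=3 bound=2 product=0
t=2: arr=1 -> substrate=4 bound=2 product=0
t=3: arr=1 -> substrate=5 bound=2 product=0
t=4: arr=1 -> substrate=4 bound=2 product=2
t=5: arr=0 -> substrate=4 bound=2 product=2
t=6: arr=0 -> substrate=4 bound=2 product=2
t=7: arr=0 -> substrate=4 bound=2 product=2
t=8: arr=0 -> substrate=2 bound=2 product=4
t=9: arr=2 -> substrate=4 bound=2 product=4
t=10: arr=1 -> substrate=5 bound=2 product=4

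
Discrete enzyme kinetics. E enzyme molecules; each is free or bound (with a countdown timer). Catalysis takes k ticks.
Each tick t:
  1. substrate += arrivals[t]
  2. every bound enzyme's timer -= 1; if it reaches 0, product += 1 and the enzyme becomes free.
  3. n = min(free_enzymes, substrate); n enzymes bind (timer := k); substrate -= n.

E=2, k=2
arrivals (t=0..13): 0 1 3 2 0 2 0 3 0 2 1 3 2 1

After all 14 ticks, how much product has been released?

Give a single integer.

t=0: arr=0 -> substrate=0 bound=0 product=0
t=1: arr=1 -> substrate=0 bound=1 product=0
t=2: arr=3 -> substrate=2 bound=2 product=0
t=3: arr=2 -> substrate=3 bound=2 product=1
t=4: arr=0 -> substrate=2 bound=2 product=2
t=5: arr=2 -> substrate=3 bound=2 product=3
t=6: arr=0 -> substrate=2 bound=2 product=4
t=7: arr=3 -> substrate=4 bound=2 product=5
t=8: arr=0 -> substrate=3 bound=2 product=6
t=9: arr=2 -> substrate=4 bound=2 product=7
t=10: arr=1 -> substrate=4 bound=2 product=8
t=11: arr=3 -> substrate=6 bound=2 product=9
t=12: arr=2 -> substrate=7 bound=2 product=10
t=13: arr=1 -> substrate=7 bound=2 product=11

Answer: 11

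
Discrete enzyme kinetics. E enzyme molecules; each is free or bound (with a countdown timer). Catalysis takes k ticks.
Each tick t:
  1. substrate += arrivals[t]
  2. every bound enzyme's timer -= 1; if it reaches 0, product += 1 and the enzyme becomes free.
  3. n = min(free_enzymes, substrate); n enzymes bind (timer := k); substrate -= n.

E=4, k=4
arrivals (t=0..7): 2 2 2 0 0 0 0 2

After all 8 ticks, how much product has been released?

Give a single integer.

t=0: arr=2 -> substrate=0 bound=2 product=0
t=1: arr=2 -> substrate=0 bound=4 product=0
t=2: arr=2 -> substrate=2 bound=4 product=0
t=3: arr=0 -> substrate=2 bound=4 product=0
t=4: arr=0 -> substrate=0 bound=4 product=2
t=5: arr=0 -> substrate=0 bound=2 product=4
t=6: arr=0 -> substrate=0 bound=2 product=4
t=7: arr=2 -> substrate=0 bound=4 product=4

Answer: 4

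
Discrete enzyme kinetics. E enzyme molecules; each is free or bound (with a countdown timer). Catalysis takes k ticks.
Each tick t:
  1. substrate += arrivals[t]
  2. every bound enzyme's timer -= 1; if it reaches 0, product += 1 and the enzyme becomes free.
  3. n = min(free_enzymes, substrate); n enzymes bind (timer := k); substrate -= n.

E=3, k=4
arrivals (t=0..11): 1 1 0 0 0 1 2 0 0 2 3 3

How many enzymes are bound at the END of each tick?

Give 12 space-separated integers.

t=0: arr=1 -> substrate=0 bound=1 product=0
t=1: arr=1 -> substrate=0 bound=2 product=0
t=2: arr=0 -> substrate=0 bound=2 product=0
t=3: arr=0 -> substrate=0 bound=2 product=0
t=4: arr=0 -> substrate=0 bound=1 product=1
t=5: arr=1 -> substrate=0 bound=1 product=2
t=6: arr=2 -> substrate=0 bound=3 product=2
t=7: arr=0 -> substrate=0 bound=3 product=2
t=8: arr=0 -> substrate=0 bound=3 product=2
t=9: arr=2 -> substrate=1 bound=3 product=3
t=10: arr=3 -> substrate=2 bound=3 product=5
t=11: arr=3 -> substrate=5 bound=3 product=5

Answer: 1 2 2 2 1 1 3 3 3 3 3 3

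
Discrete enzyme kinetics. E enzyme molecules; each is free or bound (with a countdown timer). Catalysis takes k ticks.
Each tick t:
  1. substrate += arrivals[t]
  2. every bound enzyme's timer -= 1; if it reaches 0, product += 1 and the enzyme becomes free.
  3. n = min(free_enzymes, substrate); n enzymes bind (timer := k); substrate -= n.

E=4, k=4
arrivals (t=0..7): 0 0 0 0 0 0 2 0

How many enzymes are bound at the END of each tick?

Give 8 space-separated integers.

t=0: arr=0 -> substrate=0 bound=0 product=0
t=1: arr=0 -> substrate=0 bound=0 product=0
t=2: arr=0 -> substrate=0 bound=0 product=0
t=3: arr=0 -> substrate=0 bound=0 product=0
t=4: arr=0 -> substrate=0 bound=0 product=0
t=5: arr=0 -> substrate=0 bound=0 product=0
t=6: arr=2 -> substrate=0 bound=2 product=0
t=7: arr=0 -> substrate=0 bound=2 product=0

Answer: 0 0 0 0 0 0 2 2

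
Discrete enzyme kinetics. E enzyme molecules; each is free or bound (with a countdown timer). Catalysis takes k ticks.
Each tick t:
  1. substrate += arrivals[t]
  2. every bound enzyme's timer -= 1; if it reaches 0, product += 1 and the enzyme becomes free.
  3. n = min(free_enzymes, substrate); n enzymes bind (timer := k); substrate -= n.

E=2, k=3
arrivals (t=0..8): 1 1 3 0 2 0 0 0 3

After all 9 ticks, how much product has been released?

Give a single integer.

t=0: arr=1 -> substrate=0 bound=1 product=0
t=1: arr=1 -> substrate=0 bound=2 product=0
t=2: arr=3 -> substrate=3 bound=2 product=0
t=3: arr=0 -> substrate=2 bound=2 product=1
t=4: arr=2 -> substrate=3 bound=2 product=2
t=5: arr=0 -> substrate=3 bound=2 product=2
t=6: arr=0 -> substrate=2 bound=2 product=3
t=7: arr=0 -> substrate=1 bound=2 product=4
t=8: arr=3 -> substrate=4 bound=2 product=4

Answer: 4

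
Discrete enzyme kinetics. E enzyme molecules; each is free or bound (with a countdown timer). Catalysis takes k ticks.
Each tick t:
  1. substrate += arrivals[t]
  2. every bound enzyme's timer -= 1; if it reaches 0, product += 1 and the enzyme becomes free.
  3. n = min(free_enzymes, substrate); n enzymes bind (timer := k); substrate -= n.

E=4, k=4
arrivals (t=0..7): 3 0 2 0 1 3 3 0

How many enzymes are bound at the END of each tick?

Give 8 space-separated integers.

Answer: 3 3 4 4 3 4 4 4

Derivation:
t=0: arr=3 -> substrate=0 bound=3 product=0
t=1: arr=0 -> substrate=0 bound=3 product=0
t=2: arr=2 -> substrate=1 bound=4 product=0
t=3: arr=0 -> substrate=1 bound=4 product=0
t=4: arr=1 -> substrate=0 bound=3 product=3
t=5: arr=3 -> substrate=2 bound=4 product=3
t=6: arr=3 -> substrate=4 bound=4 product=4
t=7: arr=0 -> substrate=4 bound=4 product=4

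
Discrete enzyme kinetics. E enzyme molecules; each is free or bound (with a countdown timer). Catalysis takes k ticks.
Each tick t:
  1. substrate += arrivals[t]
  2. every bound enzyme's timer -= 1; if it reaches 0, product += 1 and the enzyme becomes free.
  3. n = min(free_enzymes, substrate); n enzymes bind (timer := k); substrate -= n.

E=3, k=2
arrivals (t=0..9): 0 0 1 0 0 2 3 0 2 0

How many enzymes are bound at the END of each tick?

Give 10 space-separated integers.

t=0: arr=0 -> substrate=0 bound=0 product=0
t=1: arr=0 -> substrate=0 bound=0 product=0
t=2: arr=1 -> substrate=0 bound=1 product=0
t=3: arr=0 -> substrate=0 bound=1 product=0
t=4: arr=0 -> substrate=0 bound=0 product=1
t=5: arr=2 -> substrate=0 bound=2 product=1
t=6: arr=3 -> substrate=2 bound=3 product=1
t=7: arr=0 -> substrate=0 bound=3 product=3
t=8: arr=2 -> substrate=1 bound=3 product=4
t=9: arr=0 -> substrate=0 bound=2 product=6

Answer: 0 0 1 1 0 2 3 3 3 2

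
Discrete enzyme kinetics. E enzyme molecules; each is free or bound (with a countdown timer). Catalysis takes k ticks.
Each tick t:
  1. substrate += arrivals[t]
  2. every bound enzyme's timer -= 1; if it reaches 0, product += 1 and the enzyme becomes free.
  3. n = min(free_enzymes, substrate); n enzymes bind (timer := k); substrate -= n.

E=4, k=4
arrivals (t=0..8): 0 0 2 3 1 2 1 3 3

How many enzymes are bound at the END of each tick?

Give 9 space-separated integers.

Answer: 0 0 2 4 4 4 4 4 4

Derivation:
t=0: arr=0 -> substrate=0 bound=0 product=0
t=1: arr=0 -> substrate=0 bound=0 product=0
t=2: arr=2 -> substrate=0 bound=2 product=0
t=3: arr=3 -> substrate=1 bound=4 product=0
t=4: arr=1 -> substrate=2 bound=4 product=0
t=5: arr=2 -> substrate=4 bound=4 product=0
t=6: arr=1 -> substrate=3 bound=4 product=2
t=7: arr=3 -> substrate=4 bound=4 product=4
t=8: arr=3 -> substrate=7 bound=4 product=4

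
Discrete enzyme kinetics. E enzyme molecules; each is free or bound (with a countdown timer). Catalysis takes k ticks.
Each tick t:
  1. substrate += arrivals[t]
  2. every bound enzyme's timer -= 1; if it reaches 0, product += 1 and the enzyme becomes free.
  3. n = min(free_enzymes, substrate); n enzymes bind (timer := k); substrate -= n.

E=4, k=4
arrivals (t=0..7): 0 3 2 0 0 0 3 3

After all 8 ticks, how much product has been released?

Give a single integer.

Answer: 4

Derivation:
t=0: arr=0 -> substrate=0 bound=0 product=0
t=1: arr=3 -> substrate=0 bound=3 product=0
t=2: arr=2 -> substrate=1 bound=4 product=0
t=3: arr=0 -> substrate=1 bound=4 product=0
t=4: arr=0 -> substrate=1 bound=4 product=0
t=5: arr=0 -> substrate=0 bound=2 product=3
t=6: arr=3 -> substrate=0 bound=4 product=4
t=7: arr=3 -> substrate=3 bound=4 product=4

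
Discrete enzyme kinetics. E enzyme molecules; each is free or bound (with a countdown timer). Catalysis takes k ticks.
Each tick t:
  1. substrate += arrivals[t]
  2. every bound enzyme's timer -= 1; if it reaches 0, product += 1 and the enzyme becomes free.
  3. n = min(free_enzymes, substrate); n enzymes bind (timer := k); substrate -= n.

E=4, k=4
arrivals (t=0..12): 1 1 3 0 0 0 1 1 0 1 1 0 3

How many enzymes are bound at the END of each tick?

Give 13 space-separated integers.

Answer: 1 2 4 4 4 3 2 3 2 3 3 2 4

Derivation:
t=0: arr=1 -> substrate=0 bound=1 product=0
t=1: arr=1 -> substrate=0 bound=2 product=0
t=2: arr=3 -> substrate=1 bound=4 product=0
t=3: arr=0 -> substrate=1 bound=4 product=0
t=4: arr=0 -> substrate=0 bound=4 product=1
t=5: arr=0 -> substrate=0 bound=3 product=2
t=6: arr=1 -> substrate=0 bound=2 product=4
t=7: arr=1 -> substrate=0 bound=3 product=4
t=8: arr=0 -> substrate=0 bound=2 product=5
t=9: arr=1 -> substrate=0 bound=3 product=5
t=10: arr=1 -> substrate=0 bound=3 product=6
t=11: arr=0 -> substrate=0 bound=2 product=7
t=12: arr=3 -> substrate=1 bound=4 product=7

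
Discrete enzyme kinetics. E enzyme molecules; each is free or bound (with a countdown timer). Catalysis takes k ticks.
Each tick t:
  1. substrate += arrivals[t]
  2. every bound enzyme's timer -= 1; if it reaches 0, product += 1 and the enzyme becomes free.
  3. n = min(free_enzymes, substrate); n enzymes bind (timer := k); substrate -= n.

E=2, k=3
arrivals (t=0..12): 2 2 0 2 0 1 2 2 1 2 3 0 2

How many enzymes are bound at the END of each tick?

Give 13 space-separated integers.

Answer: 2 2 2 2 2 2 2 2 2 2 2 2 2

Derivation:
t=0: arr=2 -> substrate=0 bound=2 product=0
t=1: arr=2 -> substrate=2 bound=2 product=0
t=2: arr=0 -> substrate=2 bound=2 product=0
t=3: arr=2 -> substrate=2 bound=2 product=2
t=4: arr=0 -> substrate=2 bound=2 product=2
t=5: arr=1 -> substrate=3 bound=2 product=2
t=6: arr=2 -> substrate=3 bound=2 product=4
t=7: arr=2 -> substrate=5 bound=2 product=4
t=8: arr=1 -> substrate=6 bound=2 product=4
t=9: arr=2 -> substrate=6 bound=2 product=6
t=10: arr=3 -> substrate=9 bound=2 product=6
t=11: arr=0 -> substrate=9 bound=2 product=6
t=12: arr=2 -> substrate=9 bound=2 product=8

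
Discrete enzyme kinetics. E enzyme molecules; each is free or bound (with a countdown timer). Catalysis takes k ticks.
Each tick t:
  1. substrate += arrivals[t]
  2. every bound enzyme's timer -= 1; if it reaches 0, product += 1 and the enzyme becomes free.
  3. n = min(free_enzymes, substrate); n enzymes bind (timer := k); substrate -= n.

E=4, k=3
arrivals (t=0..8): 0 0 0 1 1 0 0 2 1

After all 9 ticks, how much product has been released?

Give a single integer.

Answer: 2

Derivation:
t=0: arr=0 -> substrate=0 bound=0 product=0
t=1: arr=0 -> substrate=0 bound=0 product=0
t=2: arr=0 -> substrate=0 bound=0 product=0
t=3: arr=1 -> substrate=0 bound=1 product=0
t=4: arr=1 -> substrate=0 bound=2 product=0
t=5: arr=0 -> substrate=0 bound=2 product=0
t=6: arr=0 -> substrate=0 bound=1 product=1
t=7: arr=2 -> substrate=0 bound=2 product=2
t=8: arr=1 -> substrate=0 bound=3 product=2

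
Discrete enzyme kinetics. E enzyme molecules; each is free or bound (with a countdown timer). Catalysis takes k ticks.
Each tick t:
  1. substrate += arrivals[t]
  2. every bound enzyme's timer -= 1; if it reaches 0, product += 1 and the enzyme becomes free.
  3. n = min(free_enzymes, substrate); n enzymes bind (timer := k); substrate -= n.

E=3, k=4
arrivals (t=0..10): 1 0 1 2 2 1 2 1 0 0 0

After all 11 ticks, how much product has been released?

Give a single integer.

t=0: arr=1 -> substrate=0 bound=1 product=0
t=1: arr=0 -> substrate=0 bound=1 product=0
t=2: arr=1 -> substrate=0 bound=2 product=0
t=3: arr=2 -> substrate=1 bound=3 product=0
t=4: arr=2 -> substrate=2 bound=3 product=1
t=5: arr=1 -> substrate=3 bound=3 product=1
t=6: arr=2 -> substrate=4 bound=3 product=2
t=7: arr=1 -> substrate=4 bound=3 product=3
t=8: arr=0 -> substrate=3 bound=3 product=4
t=9: arr=0 -> substrate=3 bound=3 product=4
t=10: arr=0 -> substrate=2 bound=3 product=5

Answer: 5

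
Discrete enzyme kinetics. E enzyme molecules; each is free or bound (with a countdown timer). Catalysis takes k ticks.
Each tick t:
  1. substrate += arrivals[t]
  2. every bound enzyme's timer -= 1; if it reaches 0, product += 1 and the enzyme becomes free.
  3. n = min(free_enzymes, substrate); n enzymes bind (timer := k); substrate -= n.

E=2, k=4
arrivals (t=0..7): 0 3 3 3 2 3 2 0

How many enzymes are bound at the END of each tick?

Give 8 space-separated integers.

t=0: arr=0 -> substrate=0 bound=0 product=0
t=1: arr=3 -> substrate=1 bound=2 product=0
t=2: arr=3 -> substrate=4 bound=2 product=0
t=3: arr=3 -> substrate=7 bound=2 product=0
t=4: arr=2 -> substrate=9 bound=2 product=0
t=5: arr=3 -> substrate=10 bound=2 product=2
t=6: arr=2 -> substrate=12 bound=2 product=2
t=7: arr=0 -> substrate=12 bound=2 product=2

Answer: 0 2 2 2 2 2 2 2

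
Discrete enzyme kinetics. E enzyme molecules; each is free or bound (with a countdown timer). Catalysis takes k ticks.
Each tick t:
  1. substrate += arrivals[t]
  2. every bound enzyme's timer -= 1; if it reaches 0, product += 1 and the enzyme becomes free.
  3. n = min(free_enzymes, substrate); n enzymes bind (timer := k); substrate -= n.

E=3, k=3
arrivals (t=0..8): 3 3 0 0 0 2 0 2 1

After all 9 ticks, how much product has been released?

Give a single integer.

Answer: 6

Derivation:
t=0: arr=3 -> substrate=0 bound=3 product=0
t=1: arr=3 -> substrate=3 bound=3 product=0
t=2: arr=0 -> substrate=3 bound=3 product=0
t=3: arr=0 -> substrate=0 bound=3 product=3
t=4: arr=0 -> substrate=0 bound=3 product=3
t=5: arr=2 -> substrate=2 bound=3 product=3
t=6: arr=0 -> substrate=0 bound=2 product=6
t=7: arr=2 -> substrate=1 bound=3 product=6
t=8: arr=1 -> substrate=2 bound=3 product=6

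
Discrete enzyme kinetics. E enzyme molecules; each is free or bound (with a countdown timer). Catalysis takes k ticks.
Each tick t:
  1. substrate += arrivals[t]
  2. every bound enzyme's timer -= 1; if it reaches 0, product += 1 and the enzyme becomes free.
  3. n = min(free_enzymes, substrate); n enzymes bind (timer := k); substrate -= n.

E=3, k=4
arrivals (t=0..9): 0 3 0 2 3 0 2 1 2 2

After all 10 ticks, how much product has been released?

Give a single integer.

t=0: arr=0 -> substrate=0 bound=0 product=0
t=1: arr=3 -> substrate=0 bound=3 product=0
t=2: arr=0 -> substrate=0 bound=3 product=0
t=3: arr=2 -> substrate=2 bound=3 product=0
t=4: arr=3 -> substrate=5 bound=3 product=0
t=5: arr=0 -> substrate=2 bound=3 product=3
t=6: arr=2 -> substrate=4 bound=3 product=3
t=7: arr=1 -> substrate=5 bound=3 product=3
t=8: arr=2 -> substrate=7 bound=3 product=3
t=9: arr=2 -> substrate=6 bound=3 product=6

Answer: 6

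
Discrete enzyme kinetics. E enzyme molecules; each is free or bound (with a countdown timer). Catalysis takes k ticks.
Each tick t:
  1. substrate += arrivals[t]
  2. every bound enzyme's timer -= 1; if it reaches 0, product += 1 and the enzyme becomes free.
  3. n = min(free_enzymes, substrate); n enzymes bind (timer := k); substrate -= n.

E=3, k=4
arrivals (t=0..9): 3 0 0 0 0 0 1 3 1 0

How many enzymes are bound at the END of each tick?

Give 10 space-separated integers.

Answer: 3 3 3 3 0 0 1 3 3 3

Derivation:
t=0: arr=3 -> substrate=0 bound=3 product=0
t=1: arr=0 -> substrate=0 bound=3 product=0
t=2: arr=0 -> substrate=0 bound=3 product=0
t=3: arr=0 -> substrate=0 bound=3 product=0
t=4: arr=0 -> substrate=0 bound=0 product=3
t=5: arr=0 -> substrate=0 bound=0 product=3
t=6: arr=1 -> substrate=0 bound=1 product=3
t=7: arr=3 -> substrate=1 bound=3 product=3
t=8: arr=1 -> substrate=2 bound=3 product=3
t=9: arr=0 -> substrate=2 bound=3 product=3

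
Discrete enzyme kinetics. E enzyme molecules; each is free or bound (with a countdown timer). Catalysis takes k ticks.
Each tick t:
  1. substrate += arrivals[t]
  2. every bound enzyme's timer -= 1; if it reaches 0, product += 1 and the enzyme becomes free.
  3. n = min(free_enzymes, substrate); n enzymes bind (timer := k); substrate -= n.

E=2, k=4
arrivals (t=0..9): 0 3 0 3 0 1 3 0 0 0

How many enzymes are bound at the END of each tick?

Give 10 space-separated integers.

t=0: arr=0 -> substrate=0 bound=0 product=0
t=1: arr=3 -> substrate=1 bound=2 product=0
t=2: arr=0 -> substrate=1 bound=2 product=0
t=3: arr=3 -> substrate=4 bound=2 product=0
t=4: arr=0 -> substrate=4 bound=2 product=0
t=5: arr=1 -> substrate=3 bound=2 product=2
t=6: arr=3 -> substrate=6 bound=2 product=2
t=7: arr=0 -> substrate=6 bound=2 product=2
t=8: arr=0 -> substrate=6 bound=2 product=2
t=9: arr=0 -> substrate=4 bound=2 product=4

Answer: 0 2 2 2 2 2 2 2 2 2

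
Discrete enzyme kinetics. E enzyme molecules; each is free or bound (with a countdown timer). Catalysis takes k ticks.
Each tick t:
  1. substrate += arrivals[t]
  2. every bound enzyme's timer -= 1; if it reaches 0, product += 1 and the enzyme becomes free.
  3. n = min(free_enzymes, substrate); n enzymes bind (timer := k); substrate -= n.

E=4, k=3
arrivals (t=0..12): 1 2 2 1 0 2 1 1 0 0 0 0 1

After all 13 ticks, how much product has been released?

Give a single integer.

Answer: 10

Derivation:
t=0: arr=1 -> substrate=0 bound=1 product=0
t=1: arr=2 -> substrate=0 bound=3 product=0
t=2: arr=2 -> substrate=1 bound=4 product=0
t=3: arr=1 -> substrate=1 bound=4 product=1
t=4: arr=0 -> substrate=0 bound=3 product=3
t=5: arr=2 -> substrate=0 bound=4 product=4
t=6: arr=1 -> substrate=0 bound=4 product=5
t=7: arr=1 -> substrate=0 bound=4 product=6
t=8: arr=0 -> substrate=0 bound=2 product=8
t=9: arr=0 -> substrate=0 bound=1 product=9
t=10: arr=0 -> substrate=0 bound=0 product=10
t=11: arr=0 -> substrate=0 bound=0 product=10
t=12: arr=1 -> substrate=0 bound=1 product=10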